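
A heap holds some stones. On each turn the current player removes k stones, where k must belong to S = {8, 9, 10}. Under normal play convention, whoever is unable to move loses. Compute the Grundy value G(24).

n :  0  1  2  3  4  5  6  7  8  9 10 11 12 13 14 15 16 17 18 19 20 21 22 23 24
G :  0  0  0  0  0  0  0  0  1  1  1  1  1  1  1  1  2  2  0  0  0  0  0  0  0

0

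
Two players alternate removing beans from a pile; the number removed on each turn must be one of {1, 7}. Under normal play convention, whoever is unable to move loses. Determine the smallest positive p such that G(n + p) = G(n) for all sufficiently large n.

2

G(0) = 0
G(1) = mex{0} = 1
G(2) = mex{1} = 0
G(3) = mex{0} = 1
G(4) = mex{1} = 0
G(5) = mex{0} = 1
G(6) = mex{1} = 0
G(7) = mex{0,0} = 1
G(8) = mex{1,1} = 0
G(9) = mex{0,0} = 1
G(10) = mex{1,1} = 0
G(11) = mex{0,0} = 1
G(12) = mex{1,1} = 0
G(13) = mex{0,0} = 1
G(14) = mex{1,1} = 0
G(n+2) = G(n) holds for n = 0,…,6 (a full window of length max(S) = 7), so the sequence is purely periodic with period 2.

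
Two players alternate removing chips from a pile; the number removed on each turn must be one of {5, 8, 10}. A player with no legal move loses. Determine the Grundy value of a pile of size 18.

n :  0  1  2  3  4  5  6  7  8  9 10 11 12 13 14 15 16 17 18
G :  0  0  0  0  0  1  1  1  1  1  2  2  2  2  2  0  0  0  0

0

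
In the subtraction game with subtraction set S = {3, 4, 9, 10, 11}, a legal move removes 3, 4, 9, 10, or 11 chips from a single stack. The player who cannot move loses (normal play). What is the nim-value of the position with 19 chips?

n :  0  1  2  3  4  5  6  7  8  9 10 11 12 13 14 15 16 17 18 19
G :  0  0  0  1  1  1  2  0  0  3  1  1  2  2  0  0  3  1  1  2

2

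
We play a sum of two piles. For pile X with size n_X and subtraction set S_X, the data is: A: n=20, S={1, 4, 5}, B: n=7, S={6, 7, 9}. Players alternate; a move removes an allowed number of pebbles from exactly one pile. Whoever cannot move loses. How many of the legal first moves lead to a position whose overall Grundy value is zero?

Pile A, S = {1, 4, 5}:
G(0) = 0
G(1) = mex{0} = 1
G(2) = mex{1} = 0
G(3) = mex{0} = 1
G(4) = mex{1,0} = 2
G(5) = mex{2,1,0} = 3
G(6) = mex{3,0,1} = 2
G(7) = mex{2,1,0} = 3
G(8) = mex{3,2,1} = 0
G(9) = mex{0,3,2} = 1
G(10) = mex{1,2,3} = 0
G(11) = mex{0,3,2} = 1
G(12) = mex{1,0,3} = 2
G(13) = mex{2,1,0} = 3
G(14) = mex{3,0,1} = 2
G(15) = mex{2,1,0} = 3
G(16) = mex{3,2,1} = 0
G(17) = mex{0,3,2} = 1
G(18) = mex{1,2,3} = 0
G(19) = mex{0,3,2} = 1
G(20) = mex{1,0,3} = 2
G_A(20) = 2.
Pile B, S = {6, 7, 9}:
G(0) = 0
G(1) = mex{} = 0
G(2) = mex{} = 0
G(3) = mex{} = 0
G(4) = mex{} = 0
G(5) = mex{} = 0
G(6) = mex{0} = 1
G(7) = mex{0,0} = 1
G_B(7) = 1.
Combined Grundy value = 2 ⊕ 1 = 3.
A winning move leaves total XOR = 0, i.e. changes one component's Grundy value g to g ⊕ X where X is the current total.
Pile A: need g' = 2⊕3 = 1. Options: 20−1→G=1, 20−4→G=0, 20−5→G=3. Hits: 1.
Pile B: need g' = 1⊕3 = 2. Options: 7−6→G=0, 7−7→G=0. Hits: 0.

1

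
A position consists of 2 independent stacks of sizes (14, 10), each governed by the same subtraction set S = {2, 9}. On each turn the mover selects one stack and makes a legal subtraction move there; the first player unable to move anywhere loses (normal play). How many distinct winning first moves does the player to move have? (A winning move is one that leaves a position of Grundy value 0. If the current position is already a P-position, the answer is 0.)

All stacks use S = {2, 9}:
G(0) = 0
G(1) = mex{} = 0
G(2) = mex{0} = 1
G(3) = mex{0} = 1
G(4) = mex{1} = 0
G(5) = mex{1} = 0
G(6) = mex{0} = 1
G(7) = mex{0} = 1
G(8) = mex{1} = 0
G(9) = mex{1,0} = 2
G(10) = mex{0,0} = 1
G(11) = mex{2,1} = 0
G(12) = mex{1,1} = 0
G(13) = mex{0,0} = 1
G(14) = mex{0,0} = 1
Stack A: G(14) = 1.
Stack B: G(10) = 1.
Combined Grundy value = 1 ⊕ 1 = 0.
A winning move leaves total XOR = 0, i.e. changes one component's Grundy value g to g ⊕ X where X is the current total.
Stack A: target g' = 1⊕0 = 1, but every legal move changes the Grundy value (mex property), so 0 moves.
Stack B: target g' = 1⊕0 = 1, but every legal move changes the Grundy value (mex property), so 0 moves.

0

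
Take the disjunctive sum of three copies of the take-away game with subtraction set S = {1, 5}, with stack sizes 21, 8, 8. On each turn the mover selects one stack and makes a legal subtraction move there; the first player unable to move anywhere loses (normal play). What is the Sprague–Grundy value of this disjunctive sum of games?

1

All stacks use S = {1, 5}:
n :  0  1  2  3  4  5  6  7  8  9 10 11 12 13 14 15 16 17 18 19 20 21
G :  0  1  0  1  0  1  0  1  0  1  0  1  0  1  0  1  0  1  0  1  0  1
Stack A: G(21) = 1.
Stack B: G(8) = 0.
Stack C: G(8) = 0.
Combined Grundy value = 1 ⊕ 0 ⊕ 0 = 1.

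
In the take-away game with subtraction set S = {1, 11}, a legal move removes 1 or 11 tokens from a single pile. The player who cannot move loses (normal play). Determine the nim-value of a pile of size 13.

G(0) = 0
G(1) = mex{0} = 1
G(2) = mex{1} = 0
G(3) = mex{0} = 1
G(4) = mex{1} = 0
G(5) = mex{0} = 1
G(6) = mex{1} = 0
G(7) = mex{0} = 1
G(8) = mex{1} = 0
G(9) = mex{0} = 1
G(10) = mex{1} = 0
G(11) = mex{0,0} = 1
G(12) = mex{1,1} = 0
G(13) = mex{0,0} = 1

1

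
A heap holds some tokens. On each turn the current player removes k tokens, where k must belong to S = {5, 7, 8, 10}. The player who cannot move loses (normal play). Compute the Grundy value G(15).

0

G(0) = 0
G(1) = mex{} = 0
G(2) = mex{} = 0
G(3) = mex{} = 0
G(4) = mex{} = 0
G(5) = mex{0} = 1
G(6) = mex{0} = 1
G(7) = mex{0,0} = 1
G(8) = mex{0,0,0} = 1
G(9) = mex{0,0,0} = 1
G(10) = mex{1,0,0,0} = 2
G(11) = mex{1,0,0,0} = 2
G(12) = mex{1,1,0,0} = 2
G(13) = mex{1,1,1,0} = 2
G(14) = mex{1,1,1,0} = 2
G(15) = mex{2,1,1,1} = 0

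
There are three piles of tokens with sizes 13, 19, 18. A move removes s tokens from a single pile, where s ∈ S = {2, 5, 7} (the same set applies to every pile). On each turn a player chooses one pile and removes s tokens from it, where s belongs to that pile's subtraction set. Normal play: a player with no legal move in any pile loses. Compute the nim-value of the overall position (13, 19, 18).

All piles use S = {2, 5, 7}:
G(0) = 0
G(1) = mex{} = 0
G(2) = mex{0} = 1
G(3) = mex{0} = 1
G(4) = mex{1} = 0
G(5) = mex{1,0} = 2
G(6) = mex{0,0} = 1
G(7) = mex{2,1,0} = 3
G(8) = mex{1,1,0} = 2
G(9) = mex{3,0,1} = 2
G(10) = mex{2,2,1} = 0
G(11) = mex{2,1,0} = 3
G(12) = mex{0,3,2} = 1
G(13) = mex{3,2,1} = 0
G(14) = mex{1,2,3} = 0
G(15) = mex{0,0,2} = 1
G(16) = mex{0,3,2} = 1
G(17) = mex{1,1,0} = 2
G(18) = mex{1,0,3} = 2
G(19) = mex{2,0,1} = 3
Pile A: G(13) = 0.
Pile B: G(19) = 3.
Pile C: G(18) = 2.
Combined Grundy value = 0 ⊕ 3 ⊕ 2 = 1.

1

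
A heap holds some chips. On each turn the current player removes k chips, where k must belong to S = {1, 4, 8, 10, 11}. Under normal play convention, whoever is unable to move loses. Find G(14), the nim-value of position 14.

G(0) = 0
G(1) = mex{0} = 1
G(2) = mex{1} = 0
G(3) = mex{0} = 1
G(4) = mex{1,0} = 2
G(5) = mex{2,1} = 0
G(6) = mex{0,0} = 1
G(7) = mex{1,1} = 0
G(8) = mex{0,2,0} = 1
G(9) = mex{1,0,1} = 2
G(10) = mex{2,1,0,0} = 3
G(11) = mex{3,0,1,1,0} = 2
G(12) = mex{2,1,2,0,1} = 3
G(13) = mex{3,2,0,1,0} = 4
G(14) = mex{4,3,1,2,1} = 0

0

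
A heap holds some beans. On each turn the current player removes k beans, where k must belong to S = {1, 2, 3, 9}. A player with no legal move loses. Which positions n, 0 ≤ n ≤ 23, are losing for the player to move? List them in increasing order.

0, 4, 8, 12, 16, 20

G(0) = 0
G(1) = mex{0} = 1
G(2) = mex{1,0} = 2
G(3) = mex{2,1,0} = 3
G(4) = mex{3,2,1} = 0
G(5) = mex{0,3,2} = 1
G(6) = mex{1,0,3} = 2
G(7) = mex{2,1,0} = 3
G(8) = mex{3,2,1} = 0
G(9) = mex{0,3,2,0} = 1
G(10) = mex{1,0,3,1} = 2
G(11) = mex{2,1,0,2} = 3
G(12) = mex{3,2,1,3} = 0
G(13) = mex{0,3,2,0} = 1
G(14) = mex{1,0,3,1} = 2
G(15) = mex{2,1,0,2} = 3
G(16) = mex{3,2,1,3} = 0
G(17) = mex{0,3,2,0} = 1
G(18) = mex{1,0,3,1} = 2
G(19) = mex{2,1,0,2} = 3
G(20) = mex{3,2,1,3} = 0
G(21) = mex{0,3,2,0} = 1
G(22) = mex{1,0,3,1} = 2
G(23) = mex{2,1,0,2} = 3
P-positions are exactly the n with G(n) = 0.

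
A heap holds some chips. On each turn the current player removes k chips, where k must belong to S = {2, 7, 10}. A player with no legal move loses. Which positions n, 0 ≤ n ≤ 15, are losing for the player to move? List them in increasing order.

0, 1, 4, 5, 9, 13

G(0) = 0
G(1) = mex{} = 0
G(2) = mex{0} = 1
G(3) = mex{0} = 1
G(4) = mex{1} = 0
G(5) = mex{1} = 0
G(6) = mex{0} = 1
G(7) = mex{0,0} = 1
G(8) = mex{1,0} = 2
G(9) = mex{1,1} = 0
G(10) = mex{2,1,0} = 3
G(11) = mex{0,0,0} = 1
G(12) = mex{3,0,1} = 2
G(13) = mex{1,1,1} = 0
G(14) = mex{2,1,0} = 3
G(15) = mex{0,2,0} = 1
P-positions are exactly the n with G(n) = 0.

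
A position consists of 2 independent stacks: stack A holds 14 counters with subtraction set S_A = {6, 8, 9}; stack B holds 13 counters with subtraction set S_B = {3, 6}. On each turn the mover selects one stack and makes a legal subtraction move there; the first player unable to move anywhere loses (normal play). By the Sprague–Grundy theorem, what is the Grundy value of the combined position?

3

Stack A, S = {6, 8, 9}:
n :  0  1  2  3  4  5  6  7  8  9 10 11 12 13 14
G :  0  0  0  0  0  0  1  1  1  1  1  1  2  2  2
G_A(14) = 2.
Stack B, S = {3, 6}:
G(0) = 0
G(1) = mex{} = 0
G(2) = mex{} = 0
G(3) = mex{0} = 1
G(4) = mex{0} = 1
G(5) = mex{0} = 1
G(6) = mex{1,0} = 2
G(7) = mex{1,0} = 2
G(8) = mex{1,0} = 2
G(9) = mex{2,1} = 0
G(10) = mex{2,1} = 0
G(11) = mex{2,1} = 0
G(12) = mex{0,2} = 1
G(13) = mex{0,2} = 1
G_B(13) = 1.
Combined Grundy value = 2 ⊕ 1 = 3.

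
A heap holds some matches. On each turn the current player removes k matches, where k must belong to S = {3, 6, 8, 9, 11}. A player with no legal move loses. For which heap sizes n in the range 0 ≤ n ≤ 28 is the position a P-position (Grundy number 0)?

G(0) = 0
G(1) = mex{} = 0
G(2) = mex{} = 0
G(3) = mex{0} = 1
G(4) = mex{0} = 1
G(5) = mex{0} = 1
G(6) = mex{1,0} = 2
G(7) = mex{1,0} = 2
G(8) = mex{1,0,0} = 2
G(9) = mex{2,1,0,0} = 3
G(10) = mex{2,1,0,0} = 3
G(11) = mex{2,1,1,0,0} = 3
G(12) = mex{3,2,1,1,0} = 4
G(13) = mex{3,2,1,1,0} = 4
G(14) = mex{3,2,2,1,1} = 0
G(15) = mex{4,3,2,2,1} = 0
G(16) = mex{4,3,2,2,1} = 0
G(17) = mex{0,3,3,2,2} = 1
G(18) = mex{0,4,3,3,2} = 1
G(19) = mex{0,4,3,3,2} = 1
G(20) = mex{1,0,4,3,3} = 2
G(21) = mex{1,0,4,4,3} = 2
G(22) = mex{1,0,0,4,3} = 2
G(23) = mex{2,1,0,0,4} = 3
G(24) = mex{2,1,0,0,4} = 3
G(25) = mex{2,1,1,0,0} = 3
G(26) = mex{3,2,1,1,0} = 4
G(27) = mex{3,2,1,1,0} = 4
G(28) = mex{3,2,2,1,1} = 0
P-positions are exactly the n with G(n) = 0.

0, 1, 2, 14, 15, 16, 28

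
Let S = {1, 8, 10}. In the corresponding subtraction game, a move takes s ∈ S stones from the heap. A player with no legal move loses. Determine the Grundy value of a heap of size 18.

G(0) = 0
G(1) = mex{0} = 1
G(2) = mex{1} = 0
G(3) = mex{0} = 1
G(4) = mex{1} = 0
G(5) = mex{0} = 1
G(6) = mex{1} = 0
G(7) = mex{0} = 1
G(8) = mex{1,0} = 2
G(9) = mex{2,1} = 0
G(10) = mex{0,0,0} = 1
G(11) = mex{1,1,1} = 0
G(12) = mex{0,0,0} = 1
G(13) = mex{1,1,1} = 0
G(14) = mex{0,0,0} = 1
G(15) = mex{1,1,1} = 0
G(16) = mex{0,2,0} = 1
G(17) = mex{1,0,1} = 2
G(18) = mex{2,1,2} = 0

0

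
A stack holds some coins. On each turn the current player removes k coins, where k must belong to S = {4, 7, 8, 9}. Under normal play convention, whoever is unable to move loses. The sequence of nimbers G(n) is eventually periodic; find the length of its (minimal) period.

13

G(0) = 0
G(1) = mex{} = 0
G(2) = mex{} = 0
G(3) = mex{} = 0
G(4) = mex{0} = 1
G(5) = mex{0} = 1
G(6) = mex{0} = 1
G(7) = mex{0,0} = 1
G(8) = mex{1,0,0} = 2
G(9) = mex{1,0,0,0} = 2
G(10) = mex{1,0,0,0} = 2
G(11) = mex{1,1,0,0} = 2
G(12) = mex{2,1,1,0} = 3
G(13) = mex{2,1,1,1} = 0
G(14) = mex{2,1,1,1} = 0
G(15) = mex{2,2,1,1} = 0
G(16) = mex{3,2,2,1} = 0
G(17) = mex{0,2,2,2} = 1
G(18) = mex{0,2,2,2} = 1
G(19) = mex{0,3,2,2} = 1
G(20) = mex{0,0,3,2} = 1
G(21) = mex{1,0,0,3} = 2
G(22) = mex{1,0,0,0} = 2
G(23) = mex{1,0,0,0} = 2
G(24) = mex{1,1,0,0} = 2
G(25) = mex{2,1,1,0} = 3
G(26) = mex{2,1,1,1} = 0
G(27) = mex{2,1,1,1} = 0
G(n+13) = G(n) holds for n = 0,…,8 (a full window of length max(S) = 9), so the sequence is purely periodic with period 13.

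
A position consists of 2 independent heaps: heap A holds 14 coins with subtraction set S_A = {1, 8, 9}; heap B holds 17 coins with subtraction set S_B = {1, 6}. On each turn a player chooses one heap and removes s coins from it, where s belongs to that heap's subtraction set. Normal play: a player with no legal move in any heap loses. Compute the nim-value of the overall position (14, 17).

3

Heap A, S = {1, 8, 9}:
G(0) = 0
G(1) = mex{0} = 1
G(2) = mex{1} = 0
G(3) = mex{0} = 1
G(4) = mex{1} = 0
G(5) = mex{0} = 1
G(6) = mex{1} = 0
G(7) = mex{0} = 1
G(8) = mex{1,0} = 2
G(9) = mex{2,1,0} = 3
G(10) = mex{3,0,1} = 2
G(11) = mex{2,1,0} = 3
G(12) = mex{3,0,1} = 2
G(13) = mex{2,1,0} = 3
G(14) = mex{3,0,1} = 2
G_A(14) = 2.
Heap B, S = {1, 6}:
G(0) = 0
G(1) = mex{0} = 1
G(2) = mex{1} = 0
G(3) = mex{0} = 1
G(4) = mex{1} = 0
G(5) = mex{0} = 1
G(6) = mex{1,0} = 2
G(7) = mex{2,1} = 0
G(8) = mex{0,0} = 1
G(9) = mex{1,1} = 0
G(10) = mex{0,0} = 1
G(11) = mex{1,1} = 0
G(12) = mex{0,2} = 1
G(13) = mex{1,0} = 2
G(14) = mex{2,1} = 0
G(15) = mex{0,0} = 1
G(16) = mex{1,1} = 0
G(17) = mex{0,0} = 1
G_B(17) = 1.
Combined Grundy value = 2 ⊕ 1 = 3.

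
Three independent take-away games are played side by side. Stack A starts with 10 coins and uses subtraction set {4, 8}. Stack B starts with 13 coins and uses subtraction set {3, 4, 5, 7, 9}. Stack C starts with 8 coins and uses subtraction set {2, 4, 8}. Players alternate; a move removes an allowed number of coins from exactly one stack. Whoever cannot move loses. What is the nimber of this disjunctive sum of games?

Stack A, S = {4, 8}:
G(0) = 0
G(1) = mex{} = 0
G(2) = mex{} = 0
G(3) = mex{} = 0
G(4) = mex{0} = 1
G(5) = mex{0} = 1
G(6) = mex{0} = 1
G(7) = mex{0} = 1
G(8) = mex{1,0} = 2
G(9) = mex{1,0} = 2
G(10) = mex{1,0} = 2
G_A(10) = 2.
Stack B, S = {3, 4, 5, 7, 9}:
G(0) = 0
G(1) = mex{} = 0
G(2) = mex{} = 0
G(3) = mex{0} = 1
G(4) = mex{0,0} = 1
G(5) = mex{0,0,0} = 1
G(6) = mex{1,0,0} = 2
G(7) = mex{1,1,0,0} = 2
G(8) = mex{1,1,1,0} = 2
G(9) = mex{2,1,1,0,0} = 3
G(10) = mex{2,2,1,1,0} = 3
G(11) = mex{2,2,2,1,0} = 3
G(12) = mex{3,2,2,1,1} = 0
G(13) = mex{3,3,2,2,1} = 0
G_B(13) = 0.
Stack C, S = {2, 4, 8}:
n : 0 1 2 3 4 5 6 7 8
G : 0 0 1 1 2 2 0 0 1
G_C(8) = 1.
Combined Grundy value = 2 ⊕ 0 ⊕ 1 = 3.

3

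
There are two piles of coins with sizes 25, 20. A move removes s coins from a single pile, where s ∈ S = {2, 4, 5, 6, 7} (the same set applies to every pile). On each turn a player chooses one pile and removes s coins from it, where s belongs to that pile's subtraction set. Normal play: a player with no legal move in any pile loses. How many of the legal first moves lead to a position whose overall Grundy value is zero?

All piles use S = {2, 4, 5, 6, 7}:
G(0) = 0
G(1) = mex{} = 0
G(2) = mex{0} = 1
G(3) = mex{0} = 1
G(4) = mex{1,0} = 2
G(5) = mex{1,0,0} = 2
G(6) = mex{2,1,0,0} = 3
G(7) = mex{2,1,1,0,0} = 3
G(8) = mex{3,2,1,1,0} = 4
G(9) = mex{3,2,2,1,1} = 0
G(10) = mex{4,3,2,2,1} = 0
G(11) = mex{0,3,3,2,2} = 1
G(12) = mex{0,4,3,3,2} = 1
G(13) = mex{1,0,4,3,3} = 2
G(14) = mex{1,0,0,4,3} = 2
G(15) = mex{2,1,0,0,4} = 3
G(16) = mex{2,1,1,0,0} = 3
G(17) = mex{3,2,1,1,0} = 4
G(18) = mex{3,2,2,1,1} = 0
G(19) = mex{4,3,2,2,1} = 0
G(20) = mex{0,3,3,2,2} = 1
G(21) = mex{0,4,3,3,2} = 1
G(22) = mex{1,0,4,3,3} = 2
G(23) = mex{1,0,0,4,3} = 2
G(24) = mex{2,1,0,0,4} = 3
G(25) = mex{2,1,1,0,0} = 3
Pile A: G(25) = 3.
Pile B: G(20) = 1.
Combined Grundy value = 3 ⊕ 1 = 2.
A winning move leaves total XOR = 0, i.e. changes one component's Grundy value g to g ⊕ X where X is the current total.
Pile A: need g' = 3⊕2 = 1. Options: 25−2→G=2, 25−4→G=1, 25−5→G=1, 25−6→G=0, 25−7→G=0. Hits: 2.
Pile B: need g' = 1⊕2 = 3. Options: 20−2→G=0, 20−4→G=3, 20−5→G=3, 20−6→G=2, 20−7→G=2. Hits: 2.

4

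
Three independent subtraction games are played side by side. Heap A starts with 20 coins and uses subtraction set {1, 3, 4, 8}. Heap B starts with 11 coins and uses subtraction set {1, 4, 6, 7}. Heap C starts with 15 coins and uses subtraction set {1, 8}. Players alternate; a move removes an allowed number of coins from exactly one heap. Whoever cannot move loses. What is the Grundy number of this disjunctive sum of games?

3

Heap A, S = {1, 3, 4, 8}:
G(0) = 0
G(1) = mex{0} = 1
G(2) = mex{1} = 0
G(3) = mex{0,0} = 1
G(4) = mex{1,1,0} = 2
G(5) = mex{2,0,1} = 3
G(6) = mex{3,1,0} = 2
G(7) = mex{2,2,1} = 0
G(8) = mex{0,3,2,0} = 1
G(9) = mex{1,2,3,1} = 0
G(10) = mex{0,0,2,0} = 1
G(11) = mex{1,1,0,1} = 2
G(12) = mex{2,0,1,2} = 3
G(13) = mex{3,1,0,3} = 2
G(14) = mex{2,2,1,2} = 0
G(15) = mex{0,3,2,0} = 1
G(16) = mex{1,2,3,1} = 0
G(17) = mex{0,0,2,0} = 1
G(18) = mex{1,1,0,1} = 2
G(19) = mex{2,0,1,2} = 3
G(20) = mex{3,1,0,3} = 2
G_A(20) = 2.
Heap B, S = {1, 4, 6, 7}:
G(0) = 0
G(1) = mex{0} = 1
G(2) = mex{1} = 0
G(3) = mex{0} = 1
G(4) = mex{1,0} = 2
G(5) = mex{2,1} = 0
G(6) = mex{0,0,0} = 1
G(7) = mex{1,1,1,0} = 2
G(8) = mex{2,2,0,1} = 3
G(9) = mex{3,0,1,0} = 2
G(10) = mex{2,1,2,1} = 0
G(11) = mex{0,2,0,2} = 1
G_B(11) = 1.
Heap C, S = {1, 8}:
n :  0  1  2  3  4  5  6  7  8  9 10 11 12 13 14 15
G :  0  1  0  1  0  1  0  1  2  0  1  0  1  0  1  0
G_C(15) = 0.
Combined Grundy value = 2 ⊕ 1 ⊕ 0 = 3.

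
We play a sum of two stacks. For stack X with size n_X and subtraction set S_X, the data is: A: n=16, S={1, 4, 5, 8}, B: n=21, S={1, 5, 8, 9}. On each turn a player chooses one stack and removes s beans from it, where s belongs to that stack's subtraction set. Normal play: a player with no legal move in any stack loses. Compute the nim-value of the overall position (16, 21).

2

Stack A, S = {1, 4, 5, 8}:
G(0) = 0
G(1) = mex{0} = 1
G(2) = mex{1} = 0
G(3) = mex{0} = 1
G(4) = mex{1,0} = 2
G(5) = mex{2,1,0} = 3
G(6) = mex{3,0,1} = 2
G(7) = mex{2,1,0} = 3
G(8) = mex{3,2,1,0} = 4
G(9) = mex{4,3,2,1} = 0
G(10) = mex{0,2,3,0} = 1
G(11) = mex{1,3,2,1} = 0
G(12) = mex{0,4,3,2} = 1
G(13) = mex{1,0,4,3} = 2
G(14) = mex{2,1,0,2} = 3
G(15) = mex{3,0,1,3} = 2
G(16) = mex{2,1,0,4} = 3
G_A(16) = 3.
Stack B, S = {1, 5, 8, 9}:
n :  0  1  2  3  4  5  6  7  8  9 10 11 12 13 14 15 16 17 18 19 20 21
G :  0  1  0  1  0  1  0  1  2  3  2  3  2  3  2  3  0  1  0  1  0  1
G_B(21) = 1.
Combined Grundy value = 3 ⊕ 1 = 2.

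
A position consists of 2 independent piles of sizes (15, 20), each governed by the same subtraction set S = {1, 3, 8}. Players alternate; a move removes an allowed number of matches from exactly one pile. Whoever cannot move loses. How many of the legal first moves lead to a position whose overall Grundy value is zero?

All piles use S = {1, 3, 8}:
G(0) = 0
G(1) = mex{0} = 1
G(2) = mex{1} = 0
G(3) = mex{0,0} = 1
G(4) = mex{1,1} = 0
G(5) = mex{0,0} = 1
G(6) = mex{1,1} = 0
G(7) = mex{0,0} = 1
G(8) = mex{1,1,0} = 2
G(9) = mex{2,0,1} = 3
G(10) = mex{3,1,0} = 2
G(11) = mex{2,2,1} = 0
G(12) = mex{0,3,0} = 1
G(13) = mex{1,2,1} = 0
G(14) = mex{0,0,0} = 1
G(15) = mex{1,1,1} = 0
G(16) = mex{0,0,2} = 1
G(17) = mex{1,1,3} = 0
G(18) = mex{0,0,2} = 1
G(19) = mex{1,1,0} = 2
G(20) = mex{2,0,1} = 3
Pile A: G(15) = 0.
Pile B: G(20) = 3.
Combined Grundy value = 0 ⊕ 3 = 3.
A winning move leaves total XOR = 0, i.e. changes one component's Grundy value g to g ⊕ X where X is the current total.
Pile A: need g' = 0⊕3 = 3. Options: 15−1→G=1, 15−3→G=1, 15−8→G=1. Hits: 0.
Pile B: need g' = 3⊕3 = 0. Options: 20−1→G=2, 20−3→G=0, 20−8→G=1. Hits: 1.

1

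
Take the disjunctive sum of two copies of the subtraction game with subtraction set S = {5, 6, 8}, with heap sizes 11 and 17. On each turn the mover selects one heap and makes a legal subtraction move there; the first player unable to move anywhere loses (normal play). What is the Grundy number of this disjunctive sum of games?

2

All heaps use S = {5, 6, 8}:
G(0) = 0
G(1) = mex{} = 0
G(2) = mex{} = 0
G(3) = mex{} = 0
G(4) = mex{} = 0
G(5) = mex{0} = 1
G(6) = mex{0,0} = 1
G(7) = mex{0,0} = 1
G(8) = mex{0,0,0} = 1
G(9) = mex{0,0,0} = 1
G(10) = mex{1,0,0} = 2
G(11) = mex{1,1,0} = 2
G(12) = mex{1,1,0} = 2
G(13) = mex{1,1,1} = 0
G(14) = mex{1,1,1} = 0
G(15) = mex{2,1,1} = 0
G(16) = mex{2,2,1} = 0
G(17) = mex{2,2,1} = 0
Heap A: G(11) = 2.
Heap B: G(17) = 0.
Combined Grundy value = 2 ⊕ 0 = 2.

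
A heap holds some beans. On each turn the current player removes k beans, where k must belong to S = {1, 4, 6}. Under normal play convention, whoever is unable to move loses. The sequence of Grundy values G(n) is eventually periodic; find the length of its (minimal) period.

5

n :  0  1  2  3  4  5  6  7  8  9 10 11 12 13 14
G :  0  1  0  1  2  0  1  0  1  2  0  1  0  1  2
G(n+5) = G(n) holds for n = 0,…,5 (a full window of length max(S) = 6), so the sequence is purely periodic with period 5.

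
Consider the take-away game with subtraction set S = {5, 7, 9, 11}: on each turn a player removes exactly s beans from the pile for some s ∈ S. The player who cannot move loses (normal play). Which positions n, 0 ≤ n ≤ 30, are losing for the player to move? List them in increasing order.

0, 1, 2, 3, 4, 16, 17, 18, 19, 20

n :  0  1  2  3  4  5  6  7  8  9 10 11 12 13 14 15 16 17 18 19 20 21 22 23 24 25 26 27 28 29 30
G :  0  0  0  0  0  1  1  1  1  1  2  2  2  2  2  3  0  0  0  0  0  1  1  1  1  1  2  2  2  2  2
P-positions are exactly the n with G(n) = 0.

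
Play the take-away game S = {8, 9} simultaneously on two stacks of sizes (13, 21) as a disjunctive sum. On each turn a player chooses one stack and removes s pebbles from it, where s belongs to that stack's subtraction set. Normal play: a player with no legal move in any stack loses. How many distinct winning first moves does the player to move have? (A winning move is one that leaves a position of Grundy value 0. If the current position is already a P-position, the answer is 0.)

4

All stacks use S = {8, 9}:
n :  0  1  2  3  4  5  6  7  8  9 10 11 12 13 14 15 16 17 18 19 20 21
G :  0  0  0  0  0  0  0  0  1  1  1  1  1  1  1  1  2  0  0  0  0  0
Stack A: G(13) = 1.
Stack B: G(21) = 0.
Combined Grundy value = 1 ⊕ 0 = 1.
A winning move leaves total XOR = 0, i.e. changes one component's Grundy value g to g ⊕ X where X is the current total.
Stack A: need g' = 1⊕1 = 0. Options: 13−8→G=0, 13−9→G=0. Hits: 2.
Stack B: need g' = 0⊕1 = 1. Options: 21−8→G=1, 21−9→G=1. Hits: 2.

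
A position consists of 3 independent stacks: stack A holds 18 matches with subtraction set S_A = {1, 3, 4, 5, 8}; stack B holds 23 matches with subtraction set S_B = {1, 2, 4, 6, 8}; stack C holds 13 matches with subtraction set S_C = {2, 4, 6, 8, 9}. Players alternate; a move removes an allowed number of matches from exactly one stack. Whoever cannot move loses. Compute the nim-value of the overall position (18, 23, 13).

Stack A, S = {1, 3, 4, 5, 8}:
n :  0  1  2  3  4  5  6  7  8  9 10 11 12 13 14 15 16 17 18
G :  0  1  0  1  2  3  2  3  4  0  1  0  1  2  3  2  3  4  0
G_A(18) = 0.
Stack B, S = {1, 2, 4, 6, 8}:
n :  0  1  2  3  4  5  6  7  8  9 10 11 12 13 14 15 16 17 18 19 20 21 22 23
G :  0  1  2  0  1  2  3  4  5  3  0  1  2  0  1  2  3  4  5  3  0  1  2  0
G_B(23) = 0.
Stack C, S = {2, 4, 6, 8, 9}:
G(0) = 0
G(1) = mex{} = 0
G(2) = mex{0} = 1
G(3) = mex{0} = 1
G(4) = mex{1,0} = 2
G(5) = mex{1,0} = 2
G(6) = mex{2,1,0} = 3
G(7) = mex{2,1,0} = 3
G(8) = mex{3,2,1,0} = 4
G(9) = mex{3,2,1,0,0} = 4
G(10) = mex{4,3,2,1,0} = 5
G(11) = mex{4,3,2,1,1} = 0
G(12) = mex{5,4,3,2,1} = 0
G(13) = mex{0,4,3,2,2} = 1
G_C(13) = 1.
Combined Grundy value = 0 ⊕ 0 ⊕ 1 = 1.

1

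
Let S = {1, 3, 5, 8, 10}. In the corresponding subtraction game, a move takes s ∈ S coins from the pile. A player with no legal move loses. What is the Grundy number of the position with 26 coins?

G(0) = 0
G(1) = mex{0} = 1
G(2) = mex{1} = 0
G(3) = mex{0,0} = 1
G(4) = mex{1,1} = 0
G(5) = mex{0,0,0} = 1
G(6) = mex{1,1,1} = 0
G(7) = mex{0,0,0} = 1
G(8) = mex{1,1,1,0} = 2
G(9) = mex{2,0,0,1} = 3
G(10) = mex{3,1,1,0,0} = 2
G(11) = mex{2,2,0,1,1} = 3
G(12) = mex{3,3,1,0,0} = 2
G(13) = mex{2,2,2,1,1} = 0
G(14) = mex{0,3,3,0,0} = 1
G(15) = mex{1,2,2,1,1} = 0
G(16) = mex{0,0,3,2,0} = 1
G(17) = mex{1,1,2,3,1} = 0
G(18) = mex{0,0,0,2,2} = 1
G(19) = mex{1,1,1,3,3} = 0
G(20) = mex{0,0,0,2,2} = 1
G(21) = mex{1,1,1,0,3} = 2
G(22) = mex{2,0,0,1,2} = 3
G(23) = mex{3,1,1,0,0} = 2
G(24) = mex{2,2,0,1,1} = 3
G(25) = mex{3,3,1,0,0} = 2
G(26) = mex{2,2,2,1,1} = 0

0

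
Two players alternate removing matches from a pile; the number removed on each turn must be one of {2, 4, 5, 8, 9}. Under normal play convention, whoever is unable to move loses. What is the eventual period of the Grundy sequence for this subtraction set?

13

G(0) = 0
G(1) = mex{} = 0
G(2) = mex{0} = 1
G(3) = mex{0} = 1
G(4) = mex{1,0} = 2
G(5) = mex{1,0,0} = 2
G(6) = mex{2,1,0} = 3
G(7) = mex{2,1,1} = 0
G(8) = mex{3,2,1,0} = 4
G(9) = mex{0,2,2,0,0} = 1
G(10) = mex{4,3,2,1,0} = 5
G(11) = mex{1,0,3,1,1} = 2
G(12) = mex{5,4,0,2,1} = 3
G(13) = mex{2,1,4,2,2} = 0
G(14) = mex{3,5,1,3,2} = 0
G(15) = mex{0,2,5,0,3} = 1
G(16) = mex{0,3,2,4,0} = 1
G(17) = mex{1,0,3,1,4} = 2
G(18) = mex{1,0,0,5,1} = 2
G(19) = mex{2,1,0,2,5} = 3
G(20) = mex{2,1,1,3,2} = 0
G(21) = mex{3,2,1,0,3} = 4
G(22) = mex{0,2,2,0,0} = 1
G(23) = mex{4,3,2,1,0} = 5
G(24) = mex{1,0,3,1,1} = 2
G(25) = mex{5,4,0,2,1} = 3
G(26) = mex{2,1,4,2,2} = 0
G(27) = mex{3,5,1,3,2} = 0
G(n+13) = G(n) holds for n = 0,…,8 (a full window of length max(S) = 9), so the sequence is purely periodic with period 13.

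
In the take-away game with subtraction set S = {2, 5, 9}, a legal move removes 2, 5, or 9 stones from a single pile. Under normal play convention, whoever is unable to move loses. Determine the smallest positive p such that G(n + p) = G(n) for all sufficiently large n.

7

n :  0  1  2  3  4  5  6  7  8  9 10 11 12 13 14 15 16 17
G :  0  0  1  1  0  2  1  0  0  1  1  0  2  1  0  0  1  1
G(n+7) = G(n) holds for n = 0,…,8 (a full window of length max(S) = 9), so the sequence is purely periodic with period 7.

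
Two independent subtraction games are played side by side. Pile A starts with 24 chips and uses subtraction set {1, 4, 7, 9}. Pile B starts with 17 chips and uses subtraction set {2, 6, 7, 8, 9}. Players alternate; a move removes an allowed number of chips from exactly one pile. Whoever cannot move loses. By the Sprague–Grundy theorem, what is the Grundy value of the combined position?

Pile A, S = {1, 4, 7, 9}:
n :  0  1  2  3  4  5  6  7  8  9 10 11 12 13 14 15 16 17 18 19 20 21 22 23 24
G :  0  1  0  1  2  0  1  2  0  1  0  1  2  0  1  2  0  1  0  1  2  0  1  2  0
G_A(24) = 0.
Pile B, S = {2, 6, 7, 8, 9}:
G(0) = 0
G(1) = mex{} = 0
G(2) = mex{0} = 1
G(3) = mex{0} = 1
G(4) = mex{1} = 0
G(5) = mex{1} = 0
G(6) = mex{0,0} = 1
G(7) = mex{0,0,0} = 1
G(8) = mex{1,1,0,0} = 2
G(9) = mex{1,1,1,0,0} = 2
G(10) = mex{2,0,1,1,0} = 3
G(11) = mex{2,0,0,1,1} = 3
G(12) = mex{3,1,0,0,1} = 2
G(13) = mex{3,1,1,0,0} = 2
G(14) = mex{2,2,1,1,0} = 3
G(15) = mex{2,2,2,1,1} = 0
G(16) = mex{3,3,2,2,1} = 0
G(17) = mex{0,3,3,2,2} = 1
G_B(17) = 1.
Combined Grundy value = 0 ⊕ 1 = 1.

1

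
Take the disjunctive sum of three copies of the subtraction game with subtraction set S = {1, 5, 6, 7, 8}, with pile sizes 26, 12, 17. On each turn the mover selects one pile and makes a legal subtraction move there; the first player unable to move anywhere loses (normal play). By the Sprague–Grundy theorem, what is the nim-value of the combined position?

4

All piles use S = {1, 5, 6, 7, 8}:
n :  0  1  2  3  4  5  6  7  8  9 10 11 12 13 14 15 16 17 18 19 20 21 22 23 24 25 26
G :  0  1  0  1  0  1  2  3  2  3  2  3  4  0  1  0  1  0  1  2  3  2  3  2  3  4  0
Pile A: G(26) = 0.
Pile B: G(12) = 4.
Pile C: G(17) = 0.
Combined Grundy value = 0 ⊕ 4 ⊕ 0 = 4.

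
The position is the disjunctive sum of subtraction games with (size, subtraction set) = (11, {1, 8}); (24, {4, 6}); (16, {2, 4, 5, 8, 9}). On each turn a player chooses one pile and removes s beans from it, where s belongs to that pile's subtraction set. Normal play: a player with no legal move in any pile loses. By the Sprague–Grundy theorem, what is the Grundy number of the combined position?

Pile A, S = {1, 8}:
n :  0  1  2  3  4  5  6  7  8  9 10 11
G :  0  1  0  1  0  1  0  1  2  0  1  0
G_A(11) = 0.
Pile B, S = {4, 6}:
n :  0  1  2  3  4  5  6  7  8  9 10 11 12 13 14 15 16 17 18 19 20 21 22 23 24
G :  0  0  0  0  1  1  1  1  2  2  0  0  0  0  1  1  1  1  2  2  0  0  0  0  1
G_B(24) = 1.
Pile C, S = {2, 4, 5, 8, 9}:
G(0) = 0
G(1) = mex{} = 0
G(2) = mex{0} = 1
G(3) = mex{0} = 1
G(4) = mex{1,0} = 2
G(5) = mex{1,0,0} = 2
G(6) = mex{2,1,0} = 3
G(7) = mex{2,1,1} = 0
G(8) = mex{3,2,1,0} = 4
G(9) = mex{0,2,2,0,0} = 1
G(10) = mex{4,3,2,1,0} = 5
G(11) = mex{1,0,3,1,1} = 2
G(12) = mex{5,4,0,2,1} = 3
G(13) = mex{2,1,4,2,2} = 0
G(14) = mex{3,5,1,3,2} = 0
G(15) = mex{0,2,5,0,3} = 1
G(16) = mex{0,3,2,4,0} = 1
G_C(16) = 1.
Combined Grundy value = 0 ⊕ 1 ⊕ 1 = 0.

0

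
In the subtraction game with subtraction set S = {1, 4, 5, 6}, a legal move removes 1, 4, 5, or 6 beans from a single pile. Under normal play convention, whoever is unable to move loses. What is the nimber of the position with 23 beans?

G(0) = 0
G(1) = mex{0} = 1
G(2) = mex{1} = 0
G(3) = mex{0} = 1
G(4) = mex{1,0} = 2
G(5) = mex{2,1,0} = 3
G(6) = mex{3,0,1,0} = 2
G(7) = mex{2,1,0,1} = 3
G(8) = mex{3,2,1,0} = 4
G(9) = mex{4,3,2,1} = 0
G(10) = mex{0,2,3,2} = 1
G(11) = mex{1,3,2,3} = 0
G(12) = mex{0,4,3,2} = 1
G(13) = mex{1,0,4,3} = 2
G(14) = mex{2,1,0,4} = 3
G(15) = mex{3,0,1,0} = 2
G(16) = mex{2,1,0,1} = 3
G(17) = mex{3,2,1,0} = 4
G(18) = mex{4,3,2,1} = 0
G(19) = mex{0,2,3,2} = 1
G(20) = mex{1,3,2,3} = 0
G(21) = mex{0,4,3,2} = 1
G(22) = mex{1,0,4,3} = 2
G(23) = mex{2,1,0,4} = 3

3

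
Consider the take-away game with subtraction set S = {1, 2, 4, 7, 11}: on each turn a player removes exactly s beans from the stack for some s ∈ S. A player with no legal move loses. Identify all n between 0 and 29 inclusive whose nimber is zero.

G(0) = 0
G(1) = mex{0} = 1
G(2) = mex{1,0} = 2
G(3) = mex{2,1} = 0
G(4) = mex{0,2,0} = 1
G(5) = mex{1,0,1} = 2
G(6) = mex{2,1,2} = 0
G(7) = mex{0,2,0,0} = 1
G(8) = mex{1,0,1,1} = 2
G(9) = mex{2,1,2,2} = 0
G(10) = mex{0,2,0,0} = 1
G(11) = mex{1,0,1,1,0} = 2
G(12) = mex{2,1,2,2,1} = 0
G(13) = mex{0,2,0,0,2} = 1
G(14) = mex{1,0,1,1,0} = 2
G(15) = mex{2,1,2,2,1} = 0
G(16) = mex{0,2,0,0,2} = 1
G(17) = mex{1,0,1,1,0} = 2
G(18) = mex{2,1,2,2,1} = 0
G(19) = mex{0,2,0,0,2} = 1
G(20) = mex{1,0,1,1,0} = 2
G(21) = mex{2,1,2,2,1} = 0
G(22) = mex{0,2,0,0,2} = 1
G(23) = mex{1,0,1,1,0} = 2
G(24) = mex{2,1,2,2,1} = 0
G(25) = mex{0,2,0,0,2} = 1
G(26) = mex{1,0,1,1,0} = 2
G(27) = mex{2,1,2,2,1} = 0
G(28) = mex{0,2,0,0,2} = 1
G(29) = mex{1,0,1,1,0} = 2
P-positions are exactly the n with G(n) = 0.

0, 3, 6, 9, 12, 15, 18, 21, 24, 27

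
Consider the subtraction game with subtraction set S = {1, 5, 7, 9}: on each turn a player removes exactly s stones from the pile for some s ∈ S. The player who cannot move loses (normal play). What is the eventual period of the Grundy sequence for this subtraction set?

G(0) = 0
G(1) = mex{0} = 1
G(2) = mex{1} = 0
G(3) = mex{0} = 1
G(4) = mex{1} = 0
G(5) = mex{0,0} = 1
G(6) = mex{1,1} = 0
G(7) = mex{0,0,0} = 1
G(8) = mex{1,1,1} = 0
G(9) = mex{0,0,0,0} = 1
G(10) = mex{1,1,1,1} = 0
G(11) = mex{0,0,0,0} = 1
G(12) = mex{1,1,1,1} = 0
G(13) = mex{0,0,0,0} = 1
G(14) = mex{1,1,1,1} = 0
G(n+2) = G(n) holds for n = 0,…,8 (a full window of length max(S) = 9), so the sequence is purely periodic with period 2.

2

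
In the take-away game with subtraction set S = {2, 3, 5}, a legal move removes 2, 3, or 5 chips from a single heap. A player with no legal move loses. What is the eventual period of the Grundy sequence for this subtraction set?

7

n :  0  1  2  3  4  5  6  7  8  9 10 11 12 13 14 15
G :  0  0  1  1  2  2  3  0  0  1  1  2  2  3  0  0
G(n+7) = G(n) holds for n = 0,…,4 (a full window of length max(S) = 5), so the sequence is purely periodic with period 7.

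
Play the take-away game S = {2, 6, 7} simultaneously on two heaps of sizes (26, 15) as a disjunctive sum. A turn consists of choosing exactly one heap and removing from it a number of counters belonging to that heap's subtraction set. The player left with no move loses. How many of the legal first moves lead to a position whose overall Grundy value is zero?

5

All heaps use S = {2, 6, 7}:
n :  0  1  2  3  4  5  6  7  8  9 10 11 12 13 14 15 16 17 18 19 20 21 22 23 24 25 26
G :  0  0  1  1  0  0  1  1  2  0  3  1  2  0  0  1  1  0  0  1  1  2  0  3  1  2  0
Heap A: G(26) = 0.
Heap B: G(15) = 1.
Combined Grundy value = 0 ⊕ 1 = 1.
A winning move leaves total XOR = 0, i.e. changes one component's Grundy value g to g ⊕ X where X is the current total.
Heap A: need g' = 0⊕1 = 1. Options: 26−2→G=1, 26−6→G=1, 26−7→G=1. Hits: 3.
Heap B: need g' = 1⊕1 = 0. Options: 15−2→G=0, 15−6→G=0, 15−7→G=2. Hits: 2.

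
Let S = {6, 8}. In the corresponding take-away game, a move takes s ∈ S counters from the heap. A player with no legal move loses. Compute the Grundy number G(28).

0

n :  0  1  2  3  4  5  6  7  8  9 10 11 12 13 14 15 16 17 18 19 20 21 22 23 24 25 26 27 28
G :  0  0  0  0  0  0  1  1  1  1  1  1  2  2  0  0  0  0  0  0  1  1  1  1  1  1  2  2  0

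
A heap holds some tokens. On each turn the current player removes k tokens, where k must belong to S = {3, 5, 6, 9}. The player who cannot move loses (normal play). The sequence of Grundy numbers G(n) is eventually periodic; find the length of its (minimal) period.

n :  0  1  2  3  4  5  6  7  8  9 10 11 12 13 14 15 16 17 18 19 20 21 22 23 24 25
G :  0  0  0  1  1  1  2  2  2  3  3  3  0  0  0  1  1  1  2  2  2  3  3  3  0  0
G(n+12) = G(n) holds for n = 0,…,8 (a full window of length max(S) = 9), so the sequence is purely periodic with period 12.

12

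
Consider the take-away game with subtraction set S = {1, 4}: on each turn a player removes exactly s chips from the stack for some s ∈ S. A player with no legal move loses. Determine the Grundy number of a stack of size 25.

n :  0  1  2  3  4  5  6  7  8  9 10 11 12 13 14 15 16 17 18 19 20 21 22 23 24 25
G :  0  1  0  1  2  0  1  0  1  2  0  1  0  1  2  0  1  0  1  2  0  1  0  1  2  0

0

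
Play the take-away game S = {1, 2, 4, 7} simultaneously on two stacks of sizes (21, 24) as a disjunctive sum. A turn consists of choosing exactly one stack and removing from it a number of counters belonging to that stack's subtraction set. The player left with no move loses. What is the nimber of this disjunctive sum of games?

All stacks use S = {1, 2, 4, 7}:
G(0) = 0
G(1) = mex{0} = 1
G(2) = mex{1,0} = 2
G(3) = mex{2,1} = 0
G(4) = mex{0,2,0} = 1
G(5) = mex{1,0,1} = 2
G(6) = mex{2,1,2} = 0
G(7) = mex{0,2,0,0} = 1
G(8) = mex{1,0,1,1} = 2
G(9) = mex{2,1,2,2} = 0
G(10) = mex{0,2,0,0} = 1
G(11) = mex{1,0,1,1} = 2
G(12) = mex{2,1,2,2} = 0
G(13) = mex{0,2,0,0} = 1
G(14) = mex{1,0,1,1} = 2
G(15) = mex{2,1,2,2} = 0
G(16) = mex{0,2,0,0} = 1
G(17) = mex{1,0,1,1} = 2
G(18) = mex{2,1,2,2} = 0
G(19) = mex{0,2,0,0} = 1
G(20) = mex{1,0,1,1} = 2
G(21) = mex{2,1,2,2} = 0
G(22) = mex{0,2,0,0} = 1
G(23) = mex{1,0,1,1} = 2
G(24) = mex{2,1,2,2} = 0
Stack A: G(21) = 0.
Stack B: G(24) = 0.
Combined Grundy value = 0 ⊕ 0 = 0.

0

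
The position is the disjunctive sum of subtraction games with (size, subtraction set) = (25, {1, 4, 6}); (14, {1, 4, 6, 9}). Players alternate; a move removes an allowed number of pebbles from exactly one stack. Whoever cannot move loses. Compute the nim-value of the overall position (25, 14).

Stack A, S = {1, 4, 6}:
G(0) = 0
G(1) = mex{0} = 1
G(2) = mex{1} = 0
G(3) = mex{0} = 1
G(4) = mex{1,0} = 2
G(5) = mex{2,1} = 0
G(6) = mex{0,0,0} = 1
G(7) = mex{1,1,1} = 0
G(8) = mex{0,2,0} = 1
G(9) = mex{1,0,1} = 2
G(10) = mex{2,1,2} = 0
G(11) = mex{0,0,0} = 1
G(12) = mex{1,1,1} = 0
G(13) = mex{0,2,0} = 1
G(14) = mex{1,0,1} = 2
G(15) = mex{2,1,2} = 0
G(16) = mex{0,0,0} = 1
G(17) = mex{1,1,1} = 0
G(18) = mex{0,2,0} = 1
G(19) = mex{1,0,1} = 2
G(20) = mex{2,1,2} = 0
G(21) = mex{0,0,0} = 1
G(22) = mex{1,1,1} = 0
G(23) = mex{0,2,0} = 1
G(24) = mex{1,0,1} = 2
G(25) = mex{2,1,2} = 0
G_A(25) = 0.
Stack B, S = {1, 4, 6, 9}:
n :  0  1  2  3  4  5  6  7  8  9 10 11 12 13 14
G :  0  1  0  1  2  0  1  0  1  2  0  1  0  1  2
G_B(14) = 2.
Combined Grundy value = 0 ⊕ 2 = 2.

2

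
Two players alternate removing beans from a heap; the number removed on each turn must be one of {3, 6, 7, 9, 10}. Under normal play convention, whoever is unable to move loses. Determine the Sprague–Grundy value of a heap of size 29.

G(0) = 0
G(1) = mex{} = 0
G(2) = mex{} = 0
G(3) = mex{0} = 1
G(4) = mex{0} = 1
G(5) = mex{0} = 1
G(6) = mex{1,0} = 2
G(7) = mex{1,0,0} = 2
G(8) = mex{1,0,0} = 2
G(9) = mex{2,1,0,0} = 3
G(10) = mex{2,1,1,0,0} = 3
G(11) = mex{2,1,1,0,0} = 3
G(12) = mex{3,2,1,1,0} = 4
G(13) = mex{3,2,2,1,1} = 0
G(14) = mex{3,2,2,1,1} = 0
G(15) = mex{4,3,2,2,1} = 0
G(16) = mex{0,3,3,2,2} = 1
G(17) = mex{0,3,3,2,2} = 1
G(18) = mex{0,4,3,3,2} = 1
G(19) = mex{1,0,4,3,3} = 2
G(20) = mex{1,0,0,3,3} = 2
G(21) = mex{1,0,0,4,3} = 2
G(22) = mex{2,1,0,0,4} = 3
G(23) = mex{2,1,1,0,0} = 3
G(24) = mex{2,1,1,0,0} = 3
G(25) = mex{3,2,1,1,0} = 4
G(26) = mex{3,2,2,1,1} = 0
G(27) = mex{3,2,2,1,1} = 0
G(28) = mex{4,3,2,2,1} = 0
G(29) = mex{0,3,3,2,2} = 1

1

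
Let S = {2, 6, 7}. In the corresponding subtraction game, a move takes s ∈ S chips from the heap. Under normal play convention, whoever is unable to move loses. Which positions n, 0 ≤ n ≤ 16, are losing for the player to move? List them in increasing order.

0, 1, 4, 5, 9, 13, 14

G(0) = 0
G(1) = mex{} = 0
G(2) = mex{0} = 1
G(3) = mex{0} = 1
G(4) = mex{1} = 0
G(5) = mex{1} = 0
G(6) = mex{0,0} = 1
G(7) = mex{0,0,0} = 1
G(8) = mex{1,1,0} = 2
G(9) = mex{1,1,1} = 0
G(10) = mex{2,0,1} = 3
G(11) = mex{0,0,0} = 1
G(12) = mex{3,1,0} = 2
G(13) = mex{1,1,1} = 0
G(14) = mex{2,2,1} = 0
G(15) = mex{0,0,2} = 1
G(16) = mex{0,3,0} = 1
P-positions are exactly the n with G(n) = 0.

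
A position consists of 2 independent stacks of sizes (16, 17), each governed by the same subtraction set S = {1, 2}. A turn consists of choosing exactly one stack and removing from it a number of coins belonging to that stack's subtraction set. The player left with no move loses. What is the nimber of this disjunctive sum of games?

All stacks use S = {1, 2}:
n :  0  1  2  3  4  5  6  7  8  9 10 11 12 13 14 15 16 17
G :  0  1  2  0  1  2  0  1  2  0  1  2  0  1  2  0  1  2
Stack A: G(16) = 1.
Stack B: G(17) = 2.
Combined Grundy value = 1 ⊕ 2 = 3.

3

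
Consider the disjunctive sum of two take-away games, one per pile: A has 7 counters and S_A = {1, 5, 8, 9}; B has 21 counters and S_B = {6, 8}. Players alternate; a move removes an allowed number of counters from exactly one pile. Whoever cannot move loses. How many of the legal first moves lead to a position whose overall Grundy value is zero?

Pile A, S = {1, 5, 8, 9}:
n : 0 1 2 3 4 5 6 7
G : 0 1 0 1 0 1 0 1
G_A(7) = 1.
Pile B, S = {6, 8}:
G(0) = 0
G(1) = mex{} = 0
G(2) = mex{} = 0
G(3) = mex{} = 0
G(4) = mex{} = 0
G(5) = mex{} = 0
G(6) = mex{0} = 1
G(7) = mex{0} = 1
G(8) = mex{0,0} = 1
G(9) = mex{0,0} = 1
G(10) = mex{0,0} = 1
G(11) = mex{0,0} = 1
G(12) = mex{1,0} = 2
G(13) = mex{1,0} = 2
G(14) = mex{1,1} = 0
G(15) = mex{1,1} = 0
G(16) = mex{1,1} = 0
G(17) = mex{1,1} = 0
G(18) = mex{2,1} = 0
G(19) = mex{2,1} = 0
G(20) = mex{0,2} = 1
G(21) = mex{0,2} = 1
G_B(21) = 1.
Combined Grundy value = 1 ⊕ 1 = 0.
A winning move leaves total XOR = 0, i.e. changes one component's Grundy value g to g ⊕ X where X is the current total.
Pile A: target g' = 1⊕0 = 1, but every legal move changes the Grundy value (mex property), so 0 moves.
Pile B: target g' = 1⊕0 = 1, but every legal move changes the Grundy value (mex property), so 0 moves.

0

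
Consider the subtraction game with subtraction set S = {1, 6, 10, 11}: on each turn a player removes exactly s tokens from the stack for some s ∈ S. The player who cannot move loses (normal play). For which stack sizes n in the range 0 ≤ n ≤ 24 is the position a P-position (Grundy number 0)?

0, 2, 4, 7, 9, 16, 21, 23

G(0) = 0
G(1) = mex{0} = 1
G(2) = mex{1} = 0
G(3) = mex{0} = 1
G(4) = mex{1} = 0
G(5) = mex{0} = 1
G(6) = mex{1,0} = 2
G(7) = mex{2,1} = 0
G(8) = mex{0,0} = 1
G(9) = mex{1,1} = 0
G(10) = mex{0,0,0} = 1
G(11) = mex{1,1,1,0} = 2
G(12) = mex{2,2,0,1} = 3
G(13) = mex{3,0,1,0} = 2
G(14) = mex{2,1,0,1} = 3
G(15) = mex{3,0,1,0} = 2
G(16) = mex{2,1,2,1} = 0
G(17) = mex{0,2,0,2} = 1
G(18) = mex{1,3,1,0} = 2
G(19) = mex{2,2,0,1} = 3
G(20) = mex{3,3,1,0} = 2
G(21) = mex{2,2,2,1} = 0
G(22) = mex{0,0,3,2} = 1
G(23) = mex{1,1,2,3} = 0
G(24) = mex{0,2,3,2} = 1
P-positions are exactly the n with G(n) = 0.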